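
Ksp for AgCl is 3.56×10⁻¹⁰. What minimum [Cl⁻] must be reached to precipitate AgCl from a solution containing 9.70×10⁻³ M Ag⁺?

Precipitation of each salt begins when its ion product equals Ksp.
AgCl(s) ⇌ Ag⁺(aq) + Cl⁻(aq)
Ksp = [Ag⁺][Cl⁻] = [Cl⁻](9.70×10⁻³)
[Cl⁻] = 3.56×10⁻¹⁰ / (9.70×10⁻³) = 3.67×10⁻⁸
[Cl⁻] = 3.67×10⁻⁸ M

3.67×10⁻⁸ M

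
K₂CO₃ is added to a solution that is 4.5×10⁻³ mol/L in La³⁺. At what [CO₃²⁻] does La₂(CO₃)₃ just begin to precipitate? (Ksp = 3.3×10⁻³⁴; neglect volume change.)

2.5×10⁻¹⁰ M

Precipitation of each salt begins when its ion product equals Ksp.
La₂(CO₃)₃(s) ⇌ 2 La³⁺(aq) + 3 CO₃²⁻(aq)
Ksp = [La³⁺]^2[CO₃²⁻]^3 = [CO₃²⁻]^3(4.5×10⁻³)^2
[CO₃²⁻]^3 = 3.3×10⁻³⁴ / (4.5×10⁻³)^2 = 1.6×10⁻²⁹
[CO₃²⁻] = 2.5×10⁻¹⁰ mol/L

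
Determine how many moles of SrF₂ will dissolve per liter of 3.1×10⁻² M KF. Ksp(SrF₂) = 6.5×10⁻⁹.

SrF₂(s) ⇌ Sr²⁺(aq) + 2 F⁻(aq)
The solution already contains F⁻ at 3.1×10⁻² M. Let s be the molar solubility of SrF₂.
[F⁻] ≈ 3.1×10⁻² M (common ion dominates); [Sr²⁺] = s.
Ksp = [Sr²⁺][F⁻]^2 = s(3.1×10⁻²)^2
s = 6.5×10⁻⁹ / (3.1×10⁻²)^2 = 6.8×10⁻⁶
s = 6.8×10⁻⁶ M

6.8×10⁻⁶ M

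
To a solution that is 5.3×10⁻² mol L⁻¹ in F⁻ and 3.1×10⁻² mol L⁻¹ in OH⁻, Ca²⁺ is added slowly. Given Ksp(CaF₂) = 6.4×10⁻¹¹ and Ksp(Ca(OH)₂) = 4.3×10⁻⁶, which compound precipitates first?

Precipitation begins when Q = Ksp.
For CaF₂: [Ca²⁺] = (Ksp/[F⁻]^2) = 2.3×10⁻⁸ mol L⁻¹
For Ca(OH)₂: [Ca²⁺] = (Ksp/[OH⁻]^2) = 4.5×10⁻³ mol L⁻¹
CaF₂ requires the lower [Ca²⁺], so it precipitates first.

CaF₂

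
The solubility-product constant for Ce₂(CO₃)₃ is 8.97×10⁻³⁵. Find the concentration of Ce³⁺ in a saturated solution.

Ce₂(CO₃)₃(s) ⇌ 2 Ce³⁺(aq) + 3 CO₃²⁻(aq)
Let s be the molar solubility. Then [Ce³⁺] = 2s and [CO₃²⁻] = 3s.
Ksp = [Ce³⁺]^2[CO₃²⁻]^3 = (2s)^2 · (3s)^3 = 108s^5 = 8.97×10⁻³⁵
s = 6.08×10⁻⁸ mol/L
[Ce³⁺] = 2s = 1.22×10⁻⁷ mol/L

1.22×10⁻⁷ M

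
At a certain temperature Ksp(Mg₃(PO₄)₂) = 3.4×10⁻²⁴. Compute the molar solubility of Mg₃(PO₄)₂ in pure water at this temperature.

7.9×10⁻⁶ M

Mg₃(PO₄)₂(s) ⇌ 3 Mg²⁺(aq) + 2 PO₄³⁻(aq)
If s mol/L of Mg₃(PO₄)₂ dissolves, [Mg²⁺] = 3s and [PO₄³⁻] = 2s.
Ksp = [Mg²⁺]^3[PO₄³⁻]^2 = (3s)^3 · (2s)^2 = 108s^5
108s^5 = 3.4×10⁻²⁴  ⇒  s^5 = 3.1×10⁻²⁶
s = (3.1×10⁻²⁶)^(1/5) = 7.9×10⁻⁶ M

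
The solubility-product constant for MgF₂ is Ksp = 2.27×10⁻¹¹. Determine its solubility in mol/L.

MgF₂(s) ⇌ Mg²⁺(aq) + 2 F⁻(aq)
Call the molar solubility s, so that [Mg²⁺] = s and [F⁻] = 2s.
Ksp = [Mg²⁺][F⁻]^2 = s · (2s)^2 = 4s^3
4s^3 = 2.27×10⁻¹¹  ⇒  s^3 = 5.68×10⁻¹²
s = (5.68×10⁻¹²)^(1/3) = 1.78×10⁻⁴ mol/L

1.78×10⁻⁴ M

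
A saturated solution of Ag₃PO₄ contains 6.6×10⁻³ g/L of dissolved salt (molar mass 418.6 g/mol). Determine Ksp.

Convert to molarity: s = 6.6×10⁻³ / 418.6 = 1.577×10⁻⁵ mol/L
Ag₃PO₄(s) ⇌ 3 Ag⁺(aq) + PO₄³⁻(aq)
Let s be the molar solubility. Then [Ag⁺] = 3s and [PO₄³⁻] = s.
Ksp = [Ag⁺]^3[PO₄³⁻] = (3s)^3 · s = 27s^4
Ksp = 27 × (1.577×10⁻⁵)^4 = 1.7×10⁻¹⁸

Ksp = 1.7×10⁻¹⁸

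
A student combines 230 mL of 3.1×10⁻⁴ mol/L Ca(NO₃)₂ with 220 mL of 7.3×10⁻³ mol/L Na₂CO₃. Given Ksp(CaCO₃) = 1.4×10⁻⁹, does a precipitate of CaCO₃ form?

After mixing, V = 230 mL + 220 mL = 450 mL.
[Ca²⁺] = (3.1×10⁻⁴)(230)/450 = 1.6×10⁻⁴ mol/L
[CO₃²⁻] = (7.3×10⁻³)(220)/450 = 3.6×10⁻³ mol/L
Q = [Ca²⁺][CO₃²⁻] = 5.7×10⁻⁷
Q = 5.7×10⁻⁷ > Ksp = 1.4×10⁻⁹, so the solution is supersaturated and CaCO₃ precipitates.

Yes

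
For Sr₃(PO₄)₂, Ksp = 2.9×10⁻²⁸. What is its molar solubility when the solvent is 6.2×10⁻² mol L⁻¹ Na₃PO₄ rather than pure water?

1.4×10⁻⁹ M

Sr₃(PO₄)₂(s) ⇌ 3 Sr²⁺(aq) + 2 PO₄³⁻(aq)
With PO₄³⁻ already at 6.2×10⁻² mol L⁻¹ and s small, take [PO₄³⁻] ≈ 6.2×10⁻² mol L⁻¹ and [Sr²⁺] = 3s.
Ksp = [Sr²⁺]^3[PO₄³⁻]^2 = (3s)^3(6.2×10⁻²)^2
(3s)^3 = 2.9×10⁻²⁸ / (6.2×10⁻²)^2 = 7.5×10⁻²⁶
s = 1.4×10⁻⁹ mol L⁻¹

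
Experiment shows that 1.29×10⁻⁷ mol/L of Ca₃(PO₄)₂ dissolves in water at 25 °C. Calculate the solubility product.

Ca₃(PO₄)₂(s) ⇌ 3 Ca²⁺(aq) + 2 PO₄³⁻(aq)
Call the molar solubility s, so that [Ca²⁺] = 3s and [PO₄³⁻] = 2s.
Ksp = [Ca²⁺]^3[PO₄³⁻]^2 = (3s)^3 · (2s)^2 = 108s^5
Ksp = 108 × (1.29×10⁻⁷)^5 = 3.86×10⁻³³

Ksp = 3.86×10⁻³³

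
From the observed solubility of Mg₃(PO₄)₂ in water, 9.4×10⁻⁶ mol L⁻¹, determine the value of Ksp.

Mg₃(PO₄)₂(s) ⇌ 3 Mg²⁺(aq) + 2 PO₄³⁻(aq)
With molar solubility s: [Mg²⁺] = 3s, [PO₄³⁻] = 2s.
Ksp = [Mg²⁺]^3[PO₄³⁻]^2 = (3s)^3 · (2s)^2 = 108s^5
Ksp = 108 × (9.4×10⁻⁶)^5 = 7.9×10⁻²⁴

Ksp = 7.9×10⁻²⁴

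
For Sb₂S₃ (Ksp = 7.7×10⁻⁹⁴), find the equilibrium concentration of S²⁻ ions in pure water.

2.8×10⁻¹⁹ M

Sb₂S₃(s) ⇌ 2 Sb³⁺(aq) + 3 S²⁻(aq)
If s mol/L of Sb₂S₃ dissolves, [Sb³⁺] = 2s and [S²⁻] = 3s.
Ksp = [Sb³⁺]^2[S²⁻]^3 = (2s)^2 · (3s)^3 = 108s^5 = 7.7×10⁻⁹⁴
s = 9.3×10⁻²⁰ mol/L
[S²⁻] = 3s = 2.8×10⁻¹⁹ mol/L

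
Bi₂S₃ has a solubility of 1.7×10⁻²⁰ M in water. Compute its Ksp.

Ksp = 1.5×10⁻⁹⁷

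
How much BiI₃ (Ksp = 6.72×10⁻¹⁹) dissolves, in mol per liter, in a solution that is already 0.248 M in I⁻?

4.41×10⁻¹⁷ M

BiI₃(s) ⇌ Bi³⁺(aq) + 3 I⁻(aq)
Let s be the solubility of BiI₃ here. The common ion gives [I⁻] ≈ 0.248 M, and [Bi³⁺] = s.
Ksp = [Bi³⁺][I⁻]^3 = s(0.248)^3
s = 6.72×10⁻¹⁹ / (0.248)^3 = 4.41×10⁻¹⁷
s = 4.41×10⁻¹⁷ M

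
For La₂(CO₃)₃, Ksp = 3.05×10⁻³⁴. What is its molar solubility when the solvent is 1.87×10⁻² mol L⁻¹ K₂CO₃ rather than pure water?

La₂(CO₃)₃(s) ⇌ 2 La³⁺(aq) + 3 CO₃²⁻(aq)
The solution already contains CO₃²⁻ at 1.87×10⁻² mol L⁻¹. Let s be the molar solubility of La₂(CO₃)₃.
[CO₃²⁻] ≈ 1.87×10⁻² mol L⁻¹ (common ion dominates); [La³⁺] = 2s.
Ksp = [La³⁺]^2[CO₃²⁻]^3 = (2s)^2(1.87×10⁻²)^3
(2s)^2 = 3.05×10⁻³⁴ / (1.87×10⁻²)^3 = 4.66×10⁻²⁹
s = 3.41×10⁻¹⁵ mol L⁻¹

3.41×10⁻¹⁵ M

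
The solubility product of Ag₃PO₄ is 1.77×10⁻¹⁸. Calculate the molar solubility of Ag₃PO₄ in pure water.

1.60×10⁻⁵ M

Ag₃PO₄(s) ⇌ 3 Ag⁺(aq) + PO₄³⁻(aq)
Let s be the molar solubility. Then [Ag⁺] = 3s and [PO₄³⁻] = s.
Ksp = [Ag⁺]^3[PO₄³⁻] = (3s)^3 · s = 27s^4
27s^4 = 1.77×10⁻¹⁸  ⇒  s^4 = 6.56×10⁻²⁰
Taking the 4th root, s = 1.60×10⁻⁵ mol/L.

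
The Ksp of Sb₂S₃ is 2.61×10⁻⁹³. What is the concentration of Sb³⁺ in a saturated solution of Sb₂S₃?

2.39×10⁻¹⁹ M

Sb₂S₃(s) ⇌ 2 Sb³⁺(aq) + 3 S²⁻(aq)
For each mole of Sb₂S₃ that dissolves per liter, [Sb³⁺] = 2s and [S²⁻] = 3s; let s denote this solubility.
Ksp = [Sb³⁺]^2[S²⁻]^3 = (2s)^2 · (3s)^3 = 108s^5 = 2.61×10⁻⁹³
s = 1.19×10⁻¹⁹ mol/L
[Sb³⁺] = 2s = 2.39×10⁻¹⁹ mol/L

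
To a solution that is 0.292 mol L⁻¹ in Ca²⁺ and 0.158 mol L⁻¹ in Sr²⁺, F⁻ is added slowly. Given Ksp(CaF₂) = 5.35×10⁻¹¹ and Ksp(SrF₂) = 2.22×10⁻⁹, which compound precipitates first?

CaF₂

Precipitation of each salt begins when its ion product equals Ksp.
For CaF₂: [F⁻] = (Ksp/[Ca²⁺])^(1/2) = 1.35×10⁻⁵ mol L⁻¹
For SrF₂: [F⁻] = (Ksp/[Sr²⁺])^(1/2) = 1.19×10⁻⁴ mol L⁻¹
Since CaF₂ needs less F⁻ to reach saturation, it precipitates first.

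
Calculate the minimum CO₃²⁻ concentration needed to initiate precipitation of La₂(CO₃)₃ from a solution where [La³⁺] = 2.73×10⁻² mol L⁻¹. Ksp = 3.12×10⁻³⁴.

A salt starts to precipitate once the ion product Q reaches its Ksp.
La₂(CO₃)₃(s) ⇌ 2 La³⁺(aq) + 3 CO₃²⁻(aq)
Ksp = [La³⁺]^2[CO₃²⁻]^3 = [CO₃²⁻]^3(2.73×10⁻²)^2
[CO₃²⁻]^3 = 3.12×10⁻³⁴ / (2.73×10⁻²)^2 = 4.19×10⁻³¹
[CO₃²⁻] = 7.48×10⁻¹¹ mol L⁻¹

7.48×10⁻¹¹ M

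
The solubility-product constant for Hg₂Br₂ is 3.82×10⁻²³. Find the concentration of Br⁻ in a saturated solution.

4.24×10⁻⁸ M

Hg₂Br₂(s) ⇌ Hg₂²⁺(aq) + 2 Br⁻(aq)
Let s be the molar solubility. Then [Hg₂²⁺] = s and [Br⁻] = 2s.
Ksp = [Hg₂²⁺][Br⁻]^2 = s · (2s)^2 = 4s^3 = 3.82×10⁻²³
s = 2.12×10⁻⁸ mol/L
[Br⁻] = 2s = 4.24×10⁻⁸ mol/L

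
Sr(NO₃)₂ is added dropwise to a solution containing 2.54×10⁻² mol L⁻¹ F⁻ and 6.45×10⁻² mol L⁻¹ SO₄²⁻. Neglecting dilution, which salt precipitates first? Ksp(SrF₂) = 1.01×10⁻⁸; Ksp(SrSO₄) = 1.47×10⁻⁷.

SrSO₄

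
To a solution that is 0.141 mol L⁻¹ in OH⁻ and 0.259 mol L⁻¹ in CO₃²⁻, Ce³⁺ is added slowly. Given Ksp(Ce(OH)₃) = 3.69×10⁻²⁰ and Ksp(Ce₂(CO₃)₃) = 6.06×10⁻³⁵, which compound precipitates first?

A salt starts to precipitate once the ion product Q reaches its Ksp.
For Ce(OH)₃: [Ce³⁺] = (Ksp/[OH⁻]^3) = 1.32×10⁻¹⁷ mol L⁻¹
For Ce₂(CO₃)₃: [Ce³⁺] = (Ksp/[CO₃²⁻]^3)^(1/2) = 5.91×10⁻¹⁷ mol L⁻¹
Since Ce(OH)₃ needs less Ce³⁺ to reach saturation, it precipitates first.

Ce(OH)₃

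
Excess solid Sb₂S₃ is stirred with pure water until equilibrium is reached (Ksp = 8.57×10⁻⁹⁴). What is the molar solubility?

9.55×10⁻²⁰ M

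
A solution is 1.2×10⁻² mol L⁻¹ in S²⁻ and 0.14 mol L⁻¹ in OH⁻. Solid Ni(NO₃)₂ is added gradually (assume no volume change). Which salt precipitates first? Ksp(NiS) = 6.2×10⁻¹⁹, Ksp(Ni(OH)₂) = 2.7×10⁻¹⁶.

NiS

A salt starts to precipitate once the ion product Q reaches its Ksp.
For NiS: [Ni²⁺] = (Ksp/[S²⁻]) = 5.2×10⁻¹⁷ mol L⁻¹
For Ni(OH)₂: [Ni²⁺] = (Ksp/[OH⁻]^2) = 1.4×10⁻¹⁴ mol L⁻¹
The smaller threshold [Ni²⁺] is reached first, so NiS precipitates first.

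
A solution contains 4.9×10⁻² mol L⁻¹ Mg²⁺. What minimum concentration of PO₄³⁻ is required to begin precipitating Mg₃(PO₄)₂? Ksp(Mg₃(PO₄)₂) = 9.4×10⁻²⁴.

Precipitation of each salt begins when its ion product equals Ksp.
Mg₃(PO₄)₂(s) ⇌ 3 Mg²⁺(aq) + 2 PO₄³⁻(aq)
Ksp = [Mg²⁺]^3[PO₄³⁻]^2 = [PO₄³⁻]^2(4.9×10⁻²)^3
[PO₄³⁻]^2 = 9.4×10⁻²⁴ / (4.9×10⁻²)^3 = 8.0×10⁻²⁰
[PO₄³⁻] = 2.8×10⁻¹⁰ mol L⁻¹

2.8×10⁻¹⁰ M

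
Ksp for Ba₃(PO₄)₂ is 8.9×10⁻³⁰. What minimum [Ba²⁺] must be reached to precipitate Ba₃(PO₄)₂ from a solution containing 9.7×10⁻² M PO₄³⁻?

9.8×10⁻¹⁰ M

The threshold for precipitation is Q = Ksp.
Ba₃(PO₄)₂(s) ⇌ 3 Ba²⁺(aq) + 2 PO₄³⁻(aq)
Ksp = [Ba²⁺]^3[PO₄³⁻]^2 = [Ba²⁺]^3(9.7×10⁻²)^2
[Ba²⁺]^3 = 8.9×10⁻³⁰ / (9.7×10⁻²)^2 = 9.5×10⁻²⁸
[Ba²⁺] = 9.8×10⁻¹⁰ M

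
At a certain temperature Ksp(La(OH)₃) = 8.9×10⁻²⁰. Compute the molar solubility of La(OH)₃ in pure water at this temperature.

7.6×10⁻⁶ M

La(OH)₃(s) ⇌ La³⁺(aq) + 3 OH⁻(aq)
If s mol/L of La(OH)₃ dissolves, [La³⁺] = s and [OH⁻] = 3s.
Ksp = [La³⁺][OH⁻]^3 = s · (3s)^3 = 27s^4
27s^4 = 8.9×10⁻²⁰  ⇒  s^4 = 3.3×10⁻²¹
s = 7.6×10⁻⁶ mol/L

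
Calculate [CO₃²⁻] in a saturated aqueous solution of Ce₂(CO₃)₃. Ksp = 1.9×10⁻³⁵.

Ce₂(CO₃)₃(s) ⇌ 2 Ce³⁺(aq) + 3 CO₃²⁻(aq)
For each mole of Ce₂(CO₃)₃ that dissolves per liter, [Ce³⁺] = 2s and [CO₃²⁻] = 3s; let s denote this solubility.
Ksp = [Ce³⁺]^2[CO₃²⁻]^3 = (2s)^2 · (3s)^3 = 108s^5 = 1.9×10⁻³⁵
s = 4.5×10⁻⁸ mol L⁻¹
[CO₃²⁻] = 3s = 1.3×10⁻⁷ mol L⁻¹

1.3×10⁻⁷ M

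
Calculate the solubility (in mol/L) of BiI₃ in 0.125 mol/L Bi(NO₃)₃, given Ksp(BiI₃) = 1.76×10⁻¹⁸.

8.05×10⁻⁷ M

BiI₃(s) ⇌ Bi³⁺(aq) + 3 I⁻(aq)
The solution already contains Bi³⁺ at 0.125 mol/L. Let s be the molar solubility of BiI₃.
[Bi³⁺] ≈ 0.125 mol/L (common ion dominates); [I⁻] = 3s.
Ksp = [Bi³⁺][I⁻]^3 = (0.125)(3s)^3
(3s)^3 = 1.76×10⁻¹⁸ / (0.125) = 1.41×10⁻¹⁷
s = 8.05×10⁻⁷ mol/L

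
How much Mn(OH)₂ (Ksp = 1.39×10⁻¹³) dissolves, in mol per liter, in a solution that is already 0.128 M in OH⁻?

8.48×10⁻¹² M

Mn(OH)₂(s) ⇌ Mn²⁺(aq) + 2 OH⁻(aq)
Let s be the solubility of Mn(OH)₂ here. The common ion gives [OH⁻] ≈ 0.128 M, and [Mn²⁺] = s.
Ksp = [Mn²⁺][OH⁻]^2 = s(0.128)^2
s = 1.39×10⁻¹³ / (0.128)^2 = 8.48×10⁻¹²
s = 8.48×10⁻¹² M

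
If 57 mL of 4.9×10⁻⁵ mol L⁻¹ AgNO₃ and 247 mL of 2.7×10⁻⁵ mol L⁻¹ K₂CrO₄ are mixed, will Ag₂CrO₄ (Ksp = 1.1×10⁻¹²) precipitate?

After mixing, V = 57 mL + 247 mL = 304 mL.
[Ag⁺] = (4.9×10⁻⁵)(57)/304 = 9.2×10⁻⁶ mol L⁻¹
[CrO₄²⁻] = (2.7×10⁻⁵)(247)/304 = 2.2×10⁻⁵ mol L⁻¹
Q = [Ag⁺]^2[CrO₄²⁻] = 1.9×10⁻¹⁵
Q = 1.9×10⁻¹⁵ < Ksp = 1.1×10⁻¹², so the solution is unsaturated and no precipitate forms.

No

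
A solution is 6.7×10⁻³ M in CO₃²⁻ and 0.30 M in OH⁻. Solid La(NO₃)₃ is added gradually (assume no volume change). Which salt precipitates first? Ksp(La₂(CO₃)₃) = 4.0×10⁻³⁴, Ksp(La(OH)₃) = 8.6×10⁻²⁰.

La(OH)₃

Each salt precipitates once Q = Ksp for that salt.
For La₂(CO₃)₃: [La³⁺] = (Ksp/[CO₃²⁻]^3)^(1/2) = 3.6×10⁻¹⁴ M
For La(OH)₃: [La³⁺] = (Ksp/[OH⁻]^3) = 3.2×10⁻¹⁸ M
Since La(OH)₃ needs less La³⁺ to reach saturation, it precipitates first.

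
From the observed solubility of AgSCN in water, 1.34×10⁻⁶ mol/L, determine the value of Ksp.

AgSCN(s) ⇌ Ag⁺(aq) + SCN⁻(aq)
For each mole of AgSCN that dissolves per liter, [Ag⁺] = s and [SCN⁻] = s; let s denote this solubility.
Ksp = [Ag⁺][SCN⁻] = s · s = s^2
Ksp = (1.34×10⁻⁶)^2 = 1.80×10⁻¹²

Ksp = 1.80×10⁻¹²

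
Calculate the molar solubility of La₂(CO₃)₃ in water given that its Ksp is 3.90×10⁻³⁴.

8.16×10⁻⁸ M

La₂(CO₃)₃(s) ⇌ 2 La³⁺(aq) + 3 CO₃²⁻(aq)
If s mol/L of La₂(CO₃)₃ dissolves, [La³⁺] = 2s and [CO₃²⁻] = 3s.
Ksp = [La³⁺]^2[CO₃²⁻]^3 = (2s)^2 · (3s)^3 = 108s^5
108s^5 = 3.90×10⁻³⁴  ⇒  s^5 = 3.61×10⁻³⁶
Taking the 5th root, s = 8.16×10⁻⁸ mol L⁻¹.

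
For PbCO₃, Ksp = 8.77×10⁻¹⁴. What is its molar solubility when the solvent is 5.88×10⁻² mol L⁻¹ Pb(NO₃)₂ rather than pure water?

PbCO₃(s) ⇌ Pb²⁺(aq) + CO₃²⁻(aq)
The solution already contains Pb²⁺ at 5.88×10⁻² mol L⁻¹. Let s be the molar solubility of PbCO₃.
[Pb²⁺] ≈ 5.88×10⁻² mol L⁻¹ (common ion dominates); [CO₃²⁻] = s.
Ksp = [Pb²⁺][CO₃²⁻] = (5.88×10⁻²)s
s = 8.77×10⁻¹⁴ / (5.88×10⁻²) = 1.49×10⁻¹²
s = 1.49×10⁻¹² mol L⁻¹

1.49×10⁻¹² M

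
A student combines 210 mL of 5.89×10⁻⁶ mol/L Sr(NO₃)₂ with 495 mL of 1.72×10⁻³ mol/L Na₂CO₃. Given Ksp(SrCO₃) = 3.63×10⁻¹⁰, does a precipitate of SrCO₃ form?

Yes

After mixing, V = 210 mL + 495 mL = 705 mL.
[Sr²⁺] = (5.89×10⁻⁶)(210)/705 = 1.75×10⁻⁶ mol/L
[CO₃²⁻] = (1.72×10⁻³)(495)/705 = 1.21×10⁻³ mol/L
Q = [Sr²⁺][CO₃²⁻] = 2.12×10⁻⁹
Q = 2.12×10⁻⁹ > Ksp = 3.63×10⁻¹⁰, so the solution is supersaturated and SrCO₃ precipitates.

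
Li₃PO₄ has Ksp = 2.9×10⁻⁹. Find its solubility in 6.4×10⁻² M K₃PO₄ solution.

Li₃PO₄(s) ⇌ 3 Li⁺(aq) + PO₄³⁻(aq)
Let s be the solubility of Li₃PO₄ here. The common ion gives [PO₄³⁻] ≈ 6.4×10⁻² M, and [Li⁺] = 3s.
Ksp = [Li⁺]^3[PO₄³⁻] = (3s)^3(6.4×10⁻²)
(3s)^3 = 2.9×10⁻⁹ / (6.4×10⁻²) = 4.5×10⁻⁸
s = 1.2×10⁻³ M

1.2×10⁻³ M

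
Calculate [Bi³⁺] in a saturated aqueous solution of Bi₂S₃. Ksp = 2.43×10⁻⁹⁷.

Bi₂S₃(s) ⇌ 2 Bi³⁺(aq) + 3 S²⁻(aq)
Let s be the molar solubility. Then [Bi³⁺] = 2s and [S²⁻] = 3s.
Ksp = [Bi³⁺]^2[S²⁻]^3 = (2s)^2 · (3s)^3 = 108s^5 = 2.43×10⁻⁹⁷
s = 1.86×10⁻²⁰ M
[Bi³⁺] = 2s = 3.73×10⁻²⁰ M

3.73×10⁻²⁰ M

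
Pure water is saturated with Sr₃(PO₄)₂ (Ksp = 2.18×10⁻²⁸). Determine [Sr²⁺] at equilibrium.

Sr₃(PO₄)₂(s) ⇌ 3 Sr²⁺(aq) + 2 PO₄³⁻(aq)
Call the molar solubility s, so that [Sr²⁺] = 3s and [PO₄³⁻] = 2s.
Ksp = [Sr²⁺]^3[PO₄³⁻]^2 = (3s)^3 · (2s)^2 = 108s^5 = 2.18×10⁻²⁸
s = 1.15×10⁻⁶ mol/L
[Sr²⁺] = 3s = 3.45×10⁻⁶ mol/L

3.45×10⁻⁶ M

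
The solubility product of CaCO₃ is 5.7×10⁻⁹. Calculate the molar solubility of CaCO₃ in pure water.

CaCO₃(s) ⇌ Ca²⁺(aq) + CO₃²⁻(aq)
Let s be the molar solubility. Then [Ca²⁺] = s and [CO₃²⁻] = s.
Ksp = [Ca²⁺][CO₃²⁻] = s · s = s^2
s^2 = 5.7×10⁻⁹
s = (5.7×10⁻⁹)^(1/2) = 7.5×10⁻⁵ mol/L

7.5×10⁻⁵ M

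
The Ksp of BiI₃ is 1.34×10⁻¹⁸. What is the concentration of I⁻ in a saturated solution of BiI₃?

4.48×10⁻⁵ M

BiI₃(s) ⇌ Bi³⁺(aq) + 3 I⁻(aq)
With molar solubility s: [Bi³⁺] = s, [I⁻] = 3s.
Ksp = [Bi³⁺][I⁻]^3 = s · (3s)^3 = 27s^4 = 1.34×10⁻¹⁸
s = 1.49×10⁻⁵ M
[I⁻] = 3s = 4.48×10⁻⁵ M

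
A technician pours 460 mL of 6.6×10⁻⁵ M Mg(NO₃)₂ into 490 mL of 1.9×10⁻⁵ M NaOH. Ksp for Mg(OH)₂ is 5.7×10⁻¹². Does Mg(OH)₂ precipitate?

The combined volume is 950 mL.
[Mg²⁺] = (6.6×10⁻⁵)(460)/950 = 3.2×10⁻⁵ M
[OH⁻] = (1.9×10⁻⁵)(490)/950 = 9.8×10⁻⁶ M
Q = [Mg²⁺][OH⁻]^2 = 3.1×10⁻¹⁵
Since Q (3.1×10⁻¹⁵) is less than Ksp (5.7×10⁻¹²), no Mg(OH)₂ precipitates.

No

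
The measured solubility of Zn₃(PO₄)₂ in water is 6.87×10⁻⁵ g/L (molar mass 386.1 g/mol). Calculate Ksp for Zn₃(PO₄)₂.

Ksp = 1.93×10⁻³²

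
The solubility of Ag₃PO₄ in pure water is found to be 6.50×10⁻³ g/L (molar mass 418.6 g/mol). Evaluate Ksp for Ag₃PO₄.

Ksp = 1.57×10⁻¹⁸

Convert to molarity: s = 6.50×10⁻³ / 418.6 = 1.5528×10⁻⁵ mol/L
Ag₃PO₄(s) ⇌ 3 Ag⁺(aq) + PO₄³⁻(aq)
Call the molar solubility s, so that [Ag⁺] = 3s and [PO₄³⁻] = s.
Ksp = [Ag⁺]^3[PO₄³⁻] = (3s)^3 · s = 27s^4
Ksp = 27 × (1.5528×10⁻⁵)^4 = 1.57×10⁻¹⁸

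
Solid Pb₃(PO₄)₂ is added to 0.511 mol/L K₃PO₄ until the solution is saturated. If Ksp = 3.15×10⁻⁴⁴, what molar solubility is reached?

1.65×10⁻¹⁵ M

Pb₃(PO₄)₂(s) ⇌ 3 Pb²⁺(aq) + 2 PO₄³⁻(aq)
With PO₄³⁻ already at 0.511 mol/L and s small, take [PO₄³⁻] ≈ 0.511 mol/L and [Pb²⁺] = 3s.
Ksp = [Pb²⁺]^3[PO₄³⁻]^2 = (3s)^3(0.511)^2
(3s)^3 = 3.15×10⁻⁴⁴ / (0.511)^2 = 1.21×10⁻⁴³
s = 1.65×10⁻¹⁵ mol/L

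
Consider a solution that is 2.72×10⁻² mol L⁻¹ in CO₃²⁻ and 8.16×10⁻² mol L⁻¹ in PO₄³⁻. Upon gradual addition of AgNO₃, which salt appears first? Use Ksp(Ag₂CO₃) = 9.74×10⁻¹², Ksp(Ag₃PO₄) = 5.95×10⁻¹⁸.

Ag₃PO₄

Precipitation of each salt begins when its ion product equals Ksp.
For Ag₂CO₃: [Ag⁺] = (Ksp/[CO₃²⁻])^(1/2) = 1.89×10⁻⁵ mol L⁻¹
For Ag₃PO₄: [Ag⁺] = (Ksp/[PO₄³⁻])^(1/3) = 4.18×10⁻⁶ mol L⁻¹
Since Ag₃PO₄ needs less Ag⁺ to reach saturation, it precipitates first.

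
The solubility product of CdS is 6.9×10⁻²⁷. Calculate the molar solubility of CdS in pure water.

8.3×10⁻¹⁴ M

CdS(s) ⇌ Cd²⁺(aq) + S²⁻(aq)
With molar solubility s: [Cd²⁺] = s, [S²⁻] = s.
Ksp = [Cd²⁺][S²⁻] = s · s = s^2
s^2 = 6.9×10⁻²⁷
s = 8.3×10⁻¹⁴ M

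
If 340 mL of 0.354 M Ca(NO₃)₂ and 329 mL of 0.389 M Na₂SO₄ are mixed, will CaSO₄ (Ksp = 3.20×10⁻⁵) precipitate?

Yes

The combined volume is 669 mL.
[Ca²⁺] = (0.354)(340)/669 = 0.180 M
[SO₄²⁻] = (0.389)(329)/669 = 0.191 M
Q = [Ca²⁺][SO₄²⁻] = 3.44×10⁻²
Since Q (3.44×10⁻²) exceeds Ksp (3.20×10⁻⁵), CaSO₄ will precipitate.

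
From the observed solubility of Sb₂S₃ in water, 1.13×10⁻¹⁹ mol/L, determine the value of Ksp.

Ksp = 1.99×10⁻⁹³

Sb₂S₃(s) ⇌ 2 Sb³⁺(aq) + 3 S²⁻(aq)
Let s be the molar solubility. Then [Sb³⁺] = 2s and [S²⁻] = 3s.
Ksp = [Sb³⁺]^2[S²⁻]^3 = (2s)^2 · (3s)^3 = 108s^5
Ksp = 108 × (1.13×10⁻¹⁹)^5 = 1.99×10⁻⁹³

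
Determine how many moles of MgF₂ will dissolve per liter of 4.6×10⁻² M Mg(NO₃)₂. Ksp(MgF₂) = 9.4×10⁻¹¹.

MgF₂(s) ⇌ Mg²⁺(aq) + 2 F⁻(aq)
The solution already contains Mg²⁺ at 4.6×10⁻² M. Let s be the molar solubility of MgF₂.
[Mg²⁺] ≈ 4.6×10⁻² M (common ion dominates); [F⁻] = 2s.
Ksp = [Mg²⁺][F⁻]^2 = (4.6×10⁻²)(2s)^2
(2s)^2 = 9.4×10⁻¹¹ / (4.6×10⁻²) = 2.0×10⁻⁹
s = 2.3×10⁻⁵ M

2.3×10⁻⁵ M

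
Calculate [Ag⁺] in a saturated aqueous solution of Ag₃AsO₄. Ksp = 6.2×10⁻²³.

3.7×10⁻⁶ M

Ag₃AsO₄(s) ⇌ 3 Ag⁺(aq) + AsO₄³⁻(aq)
Let s be the molar solubility. Then [Ag⁺] = 3s and [AsO₄³⁻] = s.
Ksp = [Ag⁺]^3[AsO₄³⁻] = (3s)^3 · s = 27s^4 = 6.2×10⁻²³
s = 1.2×10⁻⁶ M
[Ag⁺] = 3s = 3.7×10⁻⁶ M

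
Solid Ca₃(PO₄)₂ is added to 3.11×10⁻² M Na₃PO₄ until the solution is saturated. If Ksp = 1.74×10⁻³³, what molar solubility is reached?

Ca₃(PO₄)₂(s) ⇌ 3 Ca²⁺(aq) + 2 PO₄³⁻(aq)
PO₄³⁻ is already present at 3.11×10⁻² M. If s mol/L of Ca₃(PO₄)₂ dissolves, [Ca²⁺] = 3s while [PO₄³⁻] ≈ 3.11×10⁻² M.
Ksp = [Ca²⁺]^3[PO₄³⁻]^2 = (3s)^3(3.11×10⁻²)^2
(3s)^3 = 1.74×10⁻³³ / (3.11×10⁻²)^2 = 1.80×10⁻³⁰
s = 4.05×10⁻¹¹ M

4.05×10⁻¹¹ M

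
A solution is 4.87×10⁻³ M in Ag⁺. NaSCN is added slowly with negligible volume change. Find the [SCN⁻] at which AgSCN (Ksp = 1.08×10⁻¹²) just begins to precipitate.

2.22×10⁻¹⁰ M

Each salt precipitates once Q = Ksp for that salt.
AgSCN(s) ⇌ Ag⁺(aq) + SCN⁻(aq)
Ksp = [Ag⁺][SCN⁻] = [SCN⁻](4.87×10⁻³)
[SCN⁻] = 1.08×10⁻¹² / (4.87×10⁻³) = 2.22×10⁻¹⁰
[SCN⁻] = 2.22×10⁻¹⁰ M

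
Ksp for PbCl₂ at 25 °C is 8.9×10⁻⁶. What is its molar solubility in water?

PbCl₂(s) ⇌ Pb²⁺(aq) + 2 Cl⁻(aq)
Call the molar solubility s, so that [Pb²⁺] = s and [Cl⁻] = 2s.
Ksp = [Pb²⁺][Cl⁻]^2 = s · (2s)^2 = 4s^3
4s^3 = 8.9×10⁻⁶  ⇒  s^3 = 2.2×10⁻⁶
Taking the 3rd root, s = 1.3×10⁻² mol L⁻¹.

1.3×10⁻² M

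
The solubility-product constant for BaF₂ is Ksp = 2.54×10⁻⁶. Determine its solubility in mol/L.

BaF₂(s) ⇌ Ba²⁺(aq) + 2 F⁻(aq)
With molar solubility s: [Ba²⁺] = s, [F⁻] = 2s.
Ksp = [Ba²⁺][F⁻]^2 = s · (2s)^2 = 4s^3
4s^3 = 2.54×10⁻⁶  ⇒  s^3 = 6.35×10⁻⁷
s = 8.60×10⁻³ M

8.60×10⁻³ M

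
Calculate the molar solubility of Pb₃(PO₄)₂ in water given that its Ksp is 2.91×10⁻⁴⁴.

7.69×10⁻¹⁰ M

Pb₃(PO₄)₂(s) ⇌ 3 Pb²⁺(aq) + 2 PO₄³⁻(aq)
With molar solubility s: [Pb²⁺] = 3s, [PO₄³⁻] = 2s.
Ksp = [Pb²⁺]^3[PO₄³⁻]^2 = (3s)^3 · (2s)^2 = 108s^5
108s^5 = 2.91×10⁻⁴⁴  ⇒  s^5 = 2.69×10⁻⁴⁶
Taking the 5th root, s = 7.69×10⁻¹⁰ mol/L.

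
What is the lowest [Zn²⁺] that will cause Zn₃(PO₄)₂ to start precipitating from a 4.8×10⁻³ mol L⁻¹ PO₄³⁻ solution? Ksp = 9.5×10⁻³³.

7.4×10⁻¹⁰ M

Precipitation of each salt begins when its ion product equals Ksp.
Zn₃(PO₄)₂(s) ⇌ 3 Zn²⁺(aq) + 2 PO₄³⁻(aq)
Ksp = [Zn²⁺]^3[PO₄³⁻]^2 = [Zn²⁺]^3(4.8×10⁻³)^2
[Zn²⁺]^3 = 9.5×10⁻³³ / (4.8×10⁻³)^2 = 4.1×10⁻²⁸
[Zn²⁺] = 7.4×10⁻¹⁰ mol L⁻¹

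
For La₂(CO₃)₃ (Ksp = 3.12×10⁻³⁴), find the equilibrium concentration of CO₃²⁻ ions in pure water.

La₂(CO₃)₃(s) ⇌ 2 La³⁺(aq) + 3 CO₃²⁻(aq)
Let s be the molar solubility. Then [La³⁺] = 2s and [CO₃²⁻] = 3s.
Ksp = [La³⁺]^2[CO₃²⁻]^3 = (2s)^2 · (3s)^3 = 108s^5 = 3.12×10⁻³⁴
s = 7.80×10⁻⁸ mol L⁻¹
[CO₃²⁻] = 3s = 2.34×10⁻⁷ mol L⁻¹

2.34×10⁻⁷ M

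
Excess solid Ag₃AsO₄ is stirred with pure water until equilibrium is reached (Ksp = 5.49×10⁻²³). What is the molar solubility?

1.19×10⁻⁶ M

Ag₃AsO₄(s) ⇌ 3 Ag⁺(aq) + AsO₄³⁻(aq)
Call the molar solubility s, so that [Ag⁺] = 3s and [AsO₄³⁻] = s.
Ksp = [Ag⁺]^3[AsO₄³⁻] = (3s)^3 · s = 27s^4
27s^4 = 5.49×10⁻²³  ⇒  s^4 = 2.03×10⁻²⁴
Taking the 4th root, s = 1.19×10⁻⁶ mol L⁻¹.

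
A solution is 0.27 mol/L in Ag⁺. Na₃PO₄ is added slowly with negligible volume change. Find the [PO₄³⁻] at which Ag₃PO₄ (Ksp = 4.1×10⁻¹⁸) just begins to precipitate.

The threshold for precipitation is Q = Ksp.
Ag₃PO₄(s) ⇌ 3 Ag⁺(aq) + PO₄³⁻(aq)
Ksp = [Ag⁺]^3[PO₄³⁻] = [PO₄³⁻](0.27)^3
[PO₄³⁻] = 4.1×10⁻¹⁸ / (0.27)^3 = 2.1×10⁻¹⁶
[PO₄³⁻] = 2.1×10⁻¹⁶ mol/L

2.1×10⁻¹⁶ M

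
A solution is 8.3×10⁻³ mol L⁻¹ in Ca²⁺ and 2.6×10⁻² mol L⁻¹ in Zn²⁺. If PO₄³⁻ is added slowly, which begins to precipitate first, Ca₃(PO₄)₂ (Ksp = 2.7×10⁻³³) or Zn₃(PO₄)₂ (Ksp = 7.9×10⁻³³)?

Zn₃(PO₄)₂

A salt starts to precipitate once the ion product Q reaches its Ksp.
For Ca₃(PO₄)₂: [PO₄³⁻] = (Ksp/[Ca²⁺]^3)^(1/2) = 6.9×10⁻¹⁴ mol L⁻¹
For Zn₃(PO₄)₂: [PO₄³⁻] = (Ksp/[Zn²⁺]^3)^(1/2) = 2.1×10⁻¹⁴ mol L⁻¹
The smaller threshold [PO₄³⁻] is reached first, so Zn₃(PO₄)₂ precipitates first.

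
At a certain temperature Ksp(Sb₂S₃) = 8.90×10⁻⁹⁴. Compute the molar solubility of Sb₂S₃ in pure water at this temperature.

Sb₂S₃(s) ⇌ 2 Sb³⁺(aq) + 3 S²⁻(aq)
If s mol/L of Sb₂S₃ dissolves, [Sb³⁺] = 2s and [S²⁻] = 3s.
Ksp = [Sb³⁺]^2[S²⁻]^3 = (2s)^2 · (3s)^3 = 108s^5
108s^5 = 8.90×10⁻⁹⁴  ⇒  s^5 = 8.24×10⁻⁹⁶
s = (8.24×10⁻⁹⁶)^(1/5) = 9.62×10⁻²⁰ M

9.62×10⁻²⁰ M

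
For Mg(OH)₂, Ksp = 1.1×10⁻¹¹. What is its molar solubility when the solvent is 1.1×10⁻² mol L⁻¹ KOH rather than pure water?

9.1×10⁻⁸ M

Mg(OH)₂(s) ⇌ Mg²⁺(aq) + 2 OH⁻(aq)
With OH⁻ already at 1.1×10⁻² mol L⁻¹ and s small, take [OH⁻] ≈ 1.1×10⁻² mol L⁻¹ and [Mg²⁺] = s.
Ksp = [Mg²⁺][OH⁻]^2 = s(1.1×10⁻²)^2
s = 1.1×10⁻¹¹ / (1.1×10⁻²)^2 = 9.1×10⁻⁸
s = 9.1×10⁻⁸ mol L⁻¹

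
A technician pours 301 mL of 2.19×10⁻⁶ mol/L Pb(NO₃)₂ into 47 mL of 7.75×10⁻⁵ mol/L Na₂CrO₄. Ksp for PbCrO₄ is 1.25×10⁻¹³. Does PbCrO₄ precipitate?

Yes

The combined volume is 348 mL.
[Pb²⁺] = (2.19×10⁻⁶)(301)/348 = 1.89×10⁻⁶ mol/L
[CrO₄²⁻] = (7.75×10⁻⁵)(47)/348 = 1.05×10⁻⁵ mol/L
Q = [Pb²⁺][CrO₄²⁻] = 1.98×10⁻¹¹
Since Q (1.98×10⁻¹¹) exceeds Ksp (1.25×10⁻¹³), PbCrO₄ will precipitate.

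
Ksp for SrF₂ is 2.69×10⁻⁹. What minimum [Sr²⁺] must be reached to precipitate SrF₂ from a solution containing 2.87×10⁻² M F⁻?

3.27×10⁻⁶ M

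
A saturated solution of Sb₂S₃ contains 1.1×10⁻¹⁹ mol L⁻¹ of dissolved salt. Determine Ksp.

Ksp = 1.7×10⁻⁹³

Sb₂S₃(s) ⇌ 2 Sb³⁺(aq) + 3 S²⁻(aq)
With molar solubility s: [Sb³⁺] = 2s, [S²⁻] = 3s.
Ksp = [Sb³⁺]^2[S²⁻]^3 = (2s)^2 · (3s)^3 = 108s^5
Ksp = 108 × (1.1×10⁻¹⁹)^5 = 1.7×10⁻⁹³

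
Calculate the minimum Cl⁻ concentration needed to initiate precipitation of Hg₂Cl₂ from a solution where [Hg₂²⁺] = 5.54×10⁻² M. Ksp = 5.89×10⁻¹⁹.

3.26×10⁻⁹ M

Precipitation of each salt begins when its ion product equals Ksp.
Hg₂Cl₂(s) ⇌ Hg₂²⁺(aq) + 2 Cl⁻(aq)
Ksp = [Hg₂²⁺][Cl⁻]^2 = [Cl⁻]^2(5.54×10⁻²)
[Cl⁻]^2 = 5.89×10⁻¹⁹ / (5.54×10⁻²) = 1.06×10⁻¹⁷
[Cl⁻] = 3.26×10⁻⁹ M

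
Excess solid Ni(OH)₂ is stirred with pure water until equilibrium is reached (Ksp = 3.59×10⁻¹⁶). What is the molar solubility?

4.48×10⁻⁶ M

Ni(OH)₂(s) ⇌ Ni²⁺(aq) + 2 OH⁻(aq)
Let s be the molar solubility. Then [Ni²⁺] = s and [OH⁻] = 2s.
Ksp = [Ni²⁺][OH⁻]^2 = s · (2s)^2 = 4s^3
4s^3 = 3.59×10⁻¹⁶  ⇒  s^3 = 8.98×10⁻¹⁷
Taking the 3rd root, s = 4.48×10⁻⁶ mol L⁻¹.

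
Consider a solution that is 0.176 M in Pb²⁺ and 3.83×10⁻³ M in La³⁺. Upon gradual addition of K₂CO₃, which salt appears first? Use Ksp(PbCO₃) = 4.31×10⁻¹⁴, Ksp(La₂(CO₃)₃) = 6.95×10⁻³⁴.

PbCO₃

Precipitation begins when Q = Ksp.
For PbCO₃: [CO₃²⁻] = (Ksp/[Pb²⁺]) = 2.45×10⁻¹³ M
For La₂(CO₃)₃: [CO₃²⁻] = (Ksp/[La³⁺]^2)^(1/3) = 3.62×10⁻¹⁰ M
Since PbCO₃ needs less CO₃²⁻ to reach saturation, it precipitates first.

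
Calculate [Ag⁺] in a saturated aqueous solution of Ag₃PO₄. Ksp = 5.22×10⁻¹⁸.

6.29×10⁻⁵ M

Ag₃PO₄(s) ⇌ 3 Ag⁺(aq) + PO₄³⁻(aq)
With molar solubility s: [Ag⁺] = 3s, [PO₄³⁻] = s.
Ksp = [Ag⁺]^3[PO₄³⁻] = (3s)^3 · s = 27s^4 = 5.22×10⁻¹⁸
s = 2.10×10⁻⁵ M
[Ag⁺] = 3s = 6.29×10⁻⁵ M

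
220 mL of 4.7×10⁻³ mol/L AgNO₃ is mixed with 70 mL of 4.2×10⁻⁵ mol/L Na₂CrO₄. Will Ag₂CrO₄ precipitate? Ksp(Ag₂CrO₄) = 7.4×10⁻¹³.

The combined volume is 290 mL.
[Ag⁺] = (4.7×10⁻³)(220)/290 = 3.6×10⁻³ mol/L
[CrO₄²⁻] = (4.2×10⁻⁵)(70)/290 = 1.0×10⁻⁵ mol/L
Q = [Ag⁺]^2[CrO₄²⁻] = 1.3×10⁻¹⁰
Since Q (1.3×10⁻¹⁰) exceeds Ksp (7.4×10⁻¹³), Ag₂CrO₄ will precipitate.

Yes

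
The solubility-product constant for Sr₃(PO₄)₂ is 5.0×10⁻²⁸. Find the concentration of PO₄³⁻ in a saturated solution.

Sr₃(PO₄)₂(s) ⇌ 3 Sr²⁺(aq) + 2 PO₄³⁻(aq)
For each mole of Sr₃(PO₄)₂ that dissolves per liter, [Sr²⁺] = 3s and [PO₄³⁻] = 2s; let s denote this solubility.
Ksp = [Sr²⁺]^3[PO₄³⁻]^2 = (3s)^3 · (2s)^2 = 108s^5 = 5.0×10⁻²⁸
s = 1.4×10⁻⁶ M
[PO₄³⁻] = 2s = 2.7×10⁻⁶ M

2.7×10⁻⁶ M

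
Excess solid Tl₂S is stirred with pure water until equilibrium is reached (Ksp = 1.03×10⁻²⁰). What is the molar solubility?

1.37×10⁻⁷ M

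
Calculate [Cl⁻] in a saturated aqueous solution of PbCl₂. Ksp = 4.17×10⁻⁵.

PbCl₂(s) ⇌ Pb²⁺(aq) + 2 Cl⁻(aq)
If s mol/L of PbCl₂ dissolves, [Pb²⁺] = s and [Cl⁻] = 2s.
Ksp = [Pb²⁺][Cl⁻]^2 = s · (2s)^2 = 4s^3 = 4.17×10⁻⁵
s = 2.18×10⁻² mol/L
[Cl⁻] = 2s = 4.37×10⁻² mol/L

4.37×10⁻² M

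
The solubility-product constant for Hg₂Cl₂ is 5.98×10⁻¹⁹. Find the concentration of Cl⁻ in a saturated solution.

1.06×10⁻⁶ M

Hg₂Cl₂(s) ⇌ Hg₂²⁺(aq) + 2 Cl⁻(aq)
Let s be the molar solubility. Then [Hg₂²⁺] = s and [Cl⁻] = 2s.
Ksp = [Hg₂²⁺][Cl⁻]^2 = s · (2s)^2 = 4s^3 = 5.98×10⁻¹⁹
s = 5.31×10⁻⁷ mol L⁻¹
[Cl⁻] = 2s = 1.06×10⁻⁶ mol L⁻¹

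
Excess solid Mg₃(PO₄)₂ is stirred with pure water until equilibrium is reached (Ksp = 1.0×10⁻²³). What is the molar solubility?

9.8×10⁻⁶ M

Mg₃(PO₄)₂(s) ⇌ 3 Mg²⁺(aq) + 2 PO₄³⁻(aq)
For each mole of Mg₃(PO₄)₂ that dissolves per liter, [Mg²⁺] = 3s and [PO₄³⁻] = 2s; let s denote this solubility.
Ksp = [Mg²⁺]^3[PO₄³⁻]^2 = (3s)^3 · (2s)^2 = 108s^5
108s^5 = 1.0×10⁻²³  ⇒  s^5 = 9.3×10⁻²⁶
s = (9.3×10⁻²⁶)^(1/5) = 9.8×10⁻⁶ mol/L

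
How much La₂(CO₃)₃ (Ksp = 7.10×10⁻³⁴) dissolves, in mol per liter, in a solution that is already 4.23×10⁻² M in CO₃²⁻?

1.53×10⁻¹⁵ M

La₂(CO₃)₃(s) ⇌ 2 La³⁺(aq) + 3 CO₃²⁻(aq)
The solution already contains CO₃²⁻ at 4.23×10⁻² M. Let s be the molar solubility of La₂(CO₃)₃.
[CO₃²⁻] ≈ 4.23×10⁻² M (common ion dominates); [La³⁺] = 2s.
Ksp = [La³⁺]^2[CO₃²⁻]^3 = (2s)^2(4.23×10⁻²)^3
(2s)^2 = 7.10×10⁻³⁴ / (4.23×10⁻²)^3 = 9.38×10⁻³⁰
s = 1.53×10⁻¹⁵ M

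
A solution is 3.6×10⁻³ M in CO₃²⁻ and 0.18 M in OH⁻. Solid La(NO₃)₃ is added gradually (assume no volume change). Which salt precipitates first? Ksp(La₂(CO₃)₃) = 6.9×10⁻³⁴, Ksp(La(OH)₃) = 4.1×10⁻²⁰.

La(OH)₃

Each salt precipitates once Q = Ksp for that salt.
For La₂(CO₃)₃: [La³⁺] = (Ksp/[CO₃²⁻]^3)^(1/2) = 1.2×10⁻¹³ M
For La(OH)₃: [La³⁺] = (Ksp/[OH⁻]^3) = 7.0×10⁻¹⁸ M
Since La(OH)₃ needs less La³⁺ to reach saturation, it precipitates first.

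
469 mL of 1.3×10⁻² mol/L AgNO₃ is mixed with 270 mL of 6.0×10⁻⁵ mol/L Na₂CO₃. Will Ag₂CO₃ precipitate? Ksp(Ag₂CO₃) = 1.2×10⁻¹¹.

Yes

The combined volume is 739 mL.
[Ag⁺] = (1.3×10⁻²)(469)/739 = 8.3×10⁻³ mol/L
[CO₃²⁻] = (6.0×10⁻⁵)(270)/739 = 2.2×10⁻⁵ mol/L
Q = [Ag⁺]^2[CO₃²⁻] = 1.5×10⁻⁹
Because Q > Ksp (1.5×10⁻⁹ vs 1.2×10⁻¹¹), a precipitate of Ag₂CO₃ forms.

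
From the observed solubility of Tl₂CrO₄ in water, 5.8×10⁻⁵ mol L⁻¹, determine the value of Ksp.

Ksp = 7.8×10⁻¹³

Tl₂CrO₄(s) ⇌ 2 Tl⁺(aq) + CrO₄²⁻(aq)
If s mol/L of Tl₂CrO₄ dissolves, [Tl⁺] = 2s and [CrO₄²⁻] = s.
Ksp = [Tl⁺]^2[CrO₄²⁻] = (2s)^2 · s = 4s^3
Ksp = 4 × (5.8×10⁻⁵)^3 = 7.8×10⁻¹³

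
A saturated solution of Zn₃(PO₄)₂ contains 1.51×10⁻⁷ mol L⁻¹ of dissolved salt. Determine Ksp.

Zn₃(PO₄)₂(s) ⇌ 3 Zn²⁺(aq) + 2 PO₄³⁻(aq)
If s mol/L of Zn₃(PO₄)₂ dissolves, [Zn²⁺] = 3s and [PO₄³⁻] = 2s.
Ksp = [Zn²⁺]^3[PO₄³⁻]^2 = (3s)^3 · (2s)^2 = 108s^5
Ksp = 108 × (1.51×10⁻⁷)^5 = 8.48×10⁻³³

Ksp = 8.48×10⁻³³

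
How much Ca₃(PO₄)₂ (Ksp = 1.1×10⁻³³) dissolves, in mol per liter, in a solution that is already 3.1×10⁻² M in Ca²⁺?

3.0×10⁻¹⁵ M

Ca₃(PO₄)₂(s) ⇌ 3 Ca²⁺(aq) + 2 PO₄³⁻(aq)
The solution already contains Ca²⁺ at 3.1×10⁻² M. Let s be the molar solubility of Ca₃(PO₄)₂.
[Ca²⁺] ≈ 3.1×10⁻² M (common ion dominates); [PO₄³⁻] = 2s.
Ksp = [Ca²⁺]^3[PO₄³⁻]^2 = (3.1×10⁻²)^3(2s)^2
(2s)^2 = 1.1×10⁻³³ / (3.1×10⁻²)^3 = 3.7×10⁻²⁹
s = 3.0×10⁻¹⁵ M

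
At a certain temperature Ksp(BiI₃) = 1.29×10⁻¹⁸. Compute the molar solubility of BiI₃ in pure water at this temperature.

BiI₃(s) ⇌ Bi³⁺(aq) + 3 I⁻(aq)
Call the molar solubility s, so that [Bi³⁺] = s and [I⁻] = 3s.
Ksp = [Bi³⁺][I⁻]^3 = s · (3s)^3 = 27s^4
27s^4 = 1.29×10⁻¹⁸  ⇒  s^4 = 4.78×10⁻²⁰
s = 1.48×10⁻⁵ M

1.48×10⁻⁵ M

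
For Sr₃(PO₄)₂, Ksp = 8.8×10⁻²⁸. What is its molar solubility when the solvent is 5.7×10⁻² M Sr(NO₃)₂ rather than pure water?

1.1×10⁻¹² M

Sr₃(PO₄)₂(s) ⇌ 3 Sr²⁺(aq) + 2 PO₄³⁻(aq)
With Sr²⁺ already at 5.7×10⁻² M and s small, take [Sr²⁺] ≈ 5.7×10⁻² M and [PO₄³⁻] = 2s.
Ksp = [Sr²⁺]^3[PO₄³⁻]^2 = (5.7×10⁻²)^3(2s)^2
(2s)^2 = 8.8×10⁻²⁸ / (5.7×10⁻²)^3 = 4.8×10⁻²⁴
s = 1.1×10⁻¹² M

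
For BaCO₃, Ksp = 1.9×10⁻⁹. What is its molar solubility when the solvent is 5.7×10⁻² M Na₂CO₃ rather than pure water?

BaCO₃(s) ⇌ Ba²⁺(aq) + CO₃²⁻(aq)
Let s be the solubility of BaCO₃ here. The common ion gives [CO₃²⁻] ≈ 5.7×10⁻² M, and [Ba²⁺] = s.
Ksp = [Ba²⁺][CO₃²⁻] = s(5.7×10⁻²)
s = 1.9×10⁻⁹ / (5.7×10⁻²) = 3.3×10⁻⁸
s = 3.3×10⁻⁸ M

3.3×10⁻⁸ M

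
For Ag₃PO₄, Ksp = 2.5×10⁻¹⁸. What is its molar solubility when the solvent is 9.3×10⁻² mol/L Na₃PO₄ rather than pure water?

Ag₃PO₄(s) ⇌ 3 Ag⁺(aq) + PO₄³⁻(aq)
The solution already contains PO₄³⁻ at 9.3×10⁻² mol/L. Let s be the molar solubility of Ag₃PO₄.
[PO₄³⁻] ≈ 9.3×10⁻² mol/L (common ion dominates); [Ag⁺] = 3s.
Ksp = [Ag⁺]^3[PO₄³⁻] = (3s)^3(9.3×10⁻²)
(3s)^3 = 2.5×10⁻¹⁸ / (9.3×10⁻²) = 2.7×10⁻¹⁷
s = 1.0×10⁻⁶ mol/L

1.0×10⁻⁶ M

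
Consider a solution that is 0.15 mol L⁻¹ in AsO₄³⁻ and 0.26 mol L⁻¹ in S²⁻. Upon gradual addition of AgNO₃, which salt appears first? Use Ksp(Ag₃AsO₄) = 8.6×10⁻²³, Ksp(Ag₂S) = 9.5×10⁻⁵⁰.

Ag₂S

Precipitation begins when Q = Ksp.
For Ag₃AsO₄: [Ag⁺] = (Ksp/[AsO₄³⁻])^(1/3) = 8.3×10⁻⁸ mol L⁻¹
For Ag₂S: [Ag⁺] = (Ksp/[S²⁻])^(1/2) = 6.0×10⁻²⁵ mol L⁻¹
Ag₂S requires the lower [Ag⁺], so it precipitates first.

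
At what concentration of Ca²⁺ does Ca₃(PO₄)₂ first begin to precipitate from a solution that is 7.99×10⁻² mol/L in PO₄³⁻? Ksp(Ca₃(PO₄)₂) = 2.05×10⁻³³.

6.85×10⁻¹¹ M

Precipitation begins when Q = Ksp.
Ca₃(PO₄)₂(s) ⇌ 3 Ca²⁺(aq) + 2 PO₄³⁻(aq)
Ksp = [Ca²⁺]^3[PO₄³⁻]^2 = [Ca²⁺]^3(7.99×10⁻²)^2
[Ca²⁺]^3 = 2.05×10⁻³³ / (7.99×10⁻²)^2 = 3.21×10⁻³¹
[Ca²⁺] = 6.85×10⁻¹¹ mol/L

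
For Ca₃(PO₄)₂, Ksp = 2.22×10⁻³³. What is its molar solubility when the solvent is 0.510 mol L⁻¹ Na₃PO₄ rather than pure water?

6.81×10⁻¹² M

Ca₃(PO₄)₂(s) ⇌ 3 Ca²⁺(aq) + 2 PO₄³⁻(aq)
Let s be the solubility of Ca₃(PO₄)₂ here. The common ion gives [PO₄³⁻] ≈ 0.510 mol L⁻¹, and [Ca²⁺] = 3s.
Ksp = [Ca²⁺]^3[PO₄³⁻]^2 = (3s)^3(0.510)^2
(3s)^3 = 2.22×10⁻³³ / (0.510)^2 = 8.54×10⁻³³
s = 6.81×10⁻¹² mol L⁻¹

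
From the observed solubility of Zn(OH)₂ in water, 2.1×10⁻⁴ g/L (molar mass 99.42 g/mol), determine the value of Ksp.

Convert to molarity: s = 2.1×10⁻⁴ / 99.42 = 2.112×10⁻⁶ mol/L
Zn(OH)₂(s) ⇌ Zn²⁺(aq) + 2 OH⁻(aq)
For each mole of Zn(OH)₂ that dissolves per liter, [Zn²⁺] = s and [OH⁻] = 2s; let s denote this solubility.
Ksp = [Zn²⁺][OH⁻]^2 = s · (2s)^2 = 4s^3
Ksp = 4 × (2.112×10⁻⁶)^3 = 3.8×10⁻¹⁷

Ksp = 3.8×10⁻¹⁷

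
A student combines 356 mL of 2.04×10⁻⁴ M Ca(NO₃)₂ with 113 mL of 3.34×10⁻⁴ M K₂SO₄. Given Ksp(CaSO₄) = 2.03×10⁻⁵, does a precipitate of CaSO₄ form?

Total volume after mixing = 356 + 113 = 469 mL.
[Ca²⁺] = (2.04×10⁻⁴)(356)/469 = 1.55×10⁻⁴ M
[SO₄²⁻] = (3.34×10⁻⁴)(113)/469 = 8.05×10⁻⁵ M
Q = [Ca²⁺][SO₄²⁻] = 1.25×10⁻⁸
Q = 1.25×10⁻⁸ < Ksp = 2.03×10⁻⁵, so the solution is unsaturated and no precipitate forms.

No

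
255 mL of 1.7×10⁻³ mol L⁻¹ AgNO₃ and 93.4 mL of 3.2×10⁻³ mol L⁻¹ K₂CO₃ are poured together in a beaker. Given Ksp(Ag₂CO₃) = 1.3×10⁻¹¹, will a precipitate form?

Yes

After mixing, V = 255 mL + 93.4 mL = 348.4 mL.
[Ag⁺] = (1.7×10⁻³)(255)/348.4 = 1.2×10⁻³ mol L⁻¹
[CO₃²⁻] = (3.2×10⁻³)(93.4)/348.4 = 8.6×10⁻⁴ mol L⁻¹
Q = [Ag⁺]^2[CO₃²⁻] = 1.3×10⁻⁹
Q = 1.3×10⁻⁹ > Ksp = 1.3×10⁻¹¹, so the solution is supersaturated and Ag₂CO₃ precipitates.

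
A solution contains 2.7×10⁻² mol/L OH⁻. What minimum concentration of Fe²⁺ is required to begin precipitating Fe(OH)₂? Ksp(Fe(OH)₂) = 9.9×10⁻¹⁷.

Precipitation of each salt begins when its ion product equals Ksp.
Fe(OH)₂(s) ⇌ Fe²⁺(aq) + 2 OH⁻(aq)
Ksp = [Fe²⁺][OH⁻]^2 = [Fe²⁺](2.7×10⁻²)^2
[Fe²⁺] = 9.9×10⁻¹⁷ / (2.7×10⁻²)^2 = 1.4×10⁻¹³
[Fe²⁺] = 1.4×10⁻¹³ mol/L

1.4×10⁻¹³ M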